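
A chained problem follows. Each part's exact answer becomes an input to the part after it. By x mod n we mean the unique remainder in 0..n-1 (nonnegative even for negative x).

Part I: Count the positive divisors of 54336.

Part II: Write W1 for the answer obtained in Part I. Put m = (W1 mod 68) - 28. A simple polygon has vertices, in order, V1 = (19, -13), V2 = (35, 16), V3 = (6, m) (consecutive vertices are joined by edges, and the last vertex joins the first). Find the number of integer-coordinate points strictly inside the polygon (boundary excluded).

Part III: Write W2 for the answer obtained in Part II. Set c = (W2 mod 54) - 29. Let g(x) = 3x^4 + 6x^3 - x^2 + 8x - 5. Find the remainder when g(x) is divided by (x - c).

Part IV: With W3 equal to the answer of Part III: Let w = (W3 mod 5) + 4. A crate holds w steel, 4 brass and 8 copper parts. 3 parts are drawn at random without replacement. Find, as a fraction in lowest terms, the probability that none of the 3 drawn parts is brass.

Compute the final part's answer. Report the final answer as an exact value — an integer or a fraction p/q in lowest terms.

455/969

Part I: 54336 = 2^6 * 3 * 283; number of divisors = (6+1) * (1+1) * (1+1) = 28; answer 28
Part II: W1 = 28; m = 0; cross terms: (19*16 - 35*-13)=759, (35*0 - 6*16)=-96, (6*-13 - 19*0)=-78; twice the area = |585| = 585; area = 585/2; boundary points = 1 + 1 + 13 = 15; strictly interior points = area - boundary/2 + 1 = 286; answer 286
Part III: W2 = 286; c = -13; remainder = value at the root: 3*(-13)^4 + 6*(-13)^3 - 1*(-13)^2 + 8*(-13)^1 - 5 = (85683) + (-13182) + (-169) + (-104) + (-5) = 72223; answer 72223
Part IV: W3 = 72223; w = 7; total draws C(19,3) = 969; favorable C(15,3) = 455; P = 455/969; answer 455/969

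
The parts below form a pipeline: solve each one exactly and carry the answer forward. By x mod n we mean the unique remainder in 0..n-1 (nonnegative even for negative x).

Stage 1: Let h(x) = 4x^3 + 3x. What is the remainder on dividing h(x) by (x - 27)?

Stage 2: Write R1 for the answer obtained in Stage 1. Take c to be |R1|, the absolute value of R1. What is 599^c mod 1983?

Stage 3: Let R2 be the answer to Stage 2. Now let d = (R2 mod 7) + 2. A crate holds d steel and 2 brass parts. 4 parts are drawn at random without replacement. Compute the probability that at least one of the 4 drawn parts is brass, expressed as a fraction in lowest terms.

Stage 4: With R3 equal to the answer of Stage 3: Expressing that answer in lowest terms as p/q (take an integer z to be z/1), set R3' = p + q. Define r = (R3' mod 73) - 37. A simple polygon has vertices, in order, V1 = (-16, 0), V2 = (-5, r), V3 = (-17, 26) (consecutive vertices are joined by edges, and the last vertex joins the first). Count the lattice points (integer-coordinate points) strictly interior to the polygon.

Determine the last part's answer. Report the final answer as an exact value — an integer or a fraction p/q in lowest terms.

Stage 1: remainder = value at the root: 4*(27)^3 + 3*(27)^1 = (78732) + (81) = 78813; answer 78813
Stage 2: R1 = 78813; c = 78813; squarings mod 1983: 599^1=599, 599^2=1861, 599^4=1003, 599^8=628, 599^16=1750, 599^32=748, 599^64=298, 599^128=1552, 599^256=1342, 599^512=400, 599^1024=1360, 599^2048=1444, 599^4096=1003, 599^8192=628, 599^16384=1750, 599^32768=748, 599^65536=298; 599^78813 = 599^1 * 599^4 * 599^8 * 599^16 * 599^64 * 599^128 * 599^256 * 599^512 * 599^4096 * 599^8192 * 599^65536 = 1385 (mod 1983); answer 1385
Stage 3: R2 = 1385; d = 8; total draws C(10,4) = 210; complement C(8,4) = 70; favorable 210 - 70 = 140; P = 2/3; answer 2/3
Stage 4: R3 = 2/3; threaded value p + q = 5; r = -32; cross terms: (-16*-32 - -5*0)=512, (-5*26 - -17*-32)=-674, (-17*0 - -16*26)=416; twice the area = |254| = 254; area = 127; boundary points = 1 + 2 + 1 = 4; strictly interior points = area - boundary/2 + 1 = 126; answer 126

126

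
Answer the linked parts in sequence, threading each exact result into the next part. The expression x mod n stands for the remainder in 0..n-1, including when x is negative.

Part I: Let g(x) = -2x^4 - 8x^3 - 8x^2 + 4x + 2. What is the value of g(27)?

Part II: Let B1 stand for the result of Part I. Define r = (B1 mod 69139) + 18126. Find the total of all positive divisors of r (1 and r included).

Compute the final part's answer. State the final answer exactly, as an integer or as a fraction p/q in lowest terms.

Part I: -2*(27)^4 - 8*(27)^3 - 8*(27)^2 + 4*(27)^1 + 2 = (-1062882) + (-157464) + (-5832) + (108) + (2) = -1226068; answer -1226068
Part II: B1 = -1226068; r = 36560; 36560 = 2^4 * 5 * 457; sigma = (1 + 2 + 4 + 8 + 16) * (1 + 5) * (1 + 457) = 31 * 6 * 458 = 85188; answer 85188

85188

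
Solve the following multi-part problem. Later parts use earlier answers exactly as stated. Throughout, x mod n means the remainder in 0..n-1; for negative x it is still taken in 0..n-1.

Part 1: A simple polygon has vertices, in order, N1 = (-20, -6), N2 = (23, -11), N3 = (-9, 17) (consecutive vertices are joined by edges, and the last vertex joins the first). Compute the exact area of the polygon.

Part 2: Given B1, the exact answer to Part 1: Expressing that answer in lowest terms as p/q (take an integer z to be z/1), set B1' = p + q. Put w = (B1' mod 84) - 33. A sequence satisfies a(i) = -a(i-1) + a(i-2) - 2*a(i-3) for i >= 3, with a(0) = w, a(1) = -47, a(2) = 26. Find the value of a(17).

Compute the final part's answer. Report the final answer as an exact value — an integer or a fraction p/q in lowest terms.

Part 1: cross terms: (-20*-11 - 23*-6)=358, (23*17 - -9*-11)=292, (-9*-6 - -20*17)=394; twice the area = |1044| = 1044; area = 522; answer 522
Part 2: B1 = 522; threaded value p + q = 523; w = -14; a(3) = -1*(26) + 1*(-47) - 2*(-14) = -45; iterating: a(3)=-45, a(4)=165, a(5)=-262, a(6)=517, a(7)=-1109, a(8)=2150, a(9)=-4293, a(10)=8661, a(11)=-17254, a(12)=34501, a(13)=-69077, a(14)=138086, a(15)=-276165, a(16)=552405, a(17)=-1104742; answer -1104742

-1104742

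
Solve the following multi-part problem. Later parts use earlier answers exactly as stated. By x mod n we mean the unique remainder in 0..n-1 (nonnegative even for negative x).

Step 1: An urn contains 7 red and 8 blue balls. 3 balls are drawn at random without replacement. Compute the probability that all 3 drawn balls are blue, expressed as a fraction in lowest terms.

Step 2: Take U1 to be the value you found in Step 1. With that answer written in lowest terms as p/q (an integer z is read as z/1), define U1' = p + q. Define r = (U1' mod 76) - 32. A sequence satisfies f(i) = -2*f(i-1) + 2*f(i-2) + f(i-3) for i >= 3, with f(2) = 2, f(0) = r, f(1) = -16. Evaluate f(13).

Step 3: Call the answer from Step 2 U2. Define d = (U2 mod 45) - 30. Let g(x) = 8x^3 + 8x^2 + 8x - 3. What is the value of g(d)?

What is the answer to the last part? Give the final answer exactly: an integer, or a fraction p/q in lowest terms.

-7283

Step 1: total draws C(15,3) = 455; favorable C(8,3) = 56; P = 8/65; answer 8/65
Step 2: U1 = 8/65; threaded value p + q = 73; r = 41; f(3) = -2*(2) + 2*(-16) + 1*(41) = 5; iterating: f(3)=5, f(4)=-22, f(5)=56, f(6)=-151, f(7)=392, f(8)=-1030, f(9)=2693, f(10)=-7054, f(11)=18464, f(12)=-48343, f(13)=126560; answer 126560
Step 3: U2 = 126560; d = -10; 8*(-10)^3 + 8*(-10)^2 + 8*(-10)^1 - 3 = (-8000) + (800) + (-80) + (-3) = -7283; answer -7283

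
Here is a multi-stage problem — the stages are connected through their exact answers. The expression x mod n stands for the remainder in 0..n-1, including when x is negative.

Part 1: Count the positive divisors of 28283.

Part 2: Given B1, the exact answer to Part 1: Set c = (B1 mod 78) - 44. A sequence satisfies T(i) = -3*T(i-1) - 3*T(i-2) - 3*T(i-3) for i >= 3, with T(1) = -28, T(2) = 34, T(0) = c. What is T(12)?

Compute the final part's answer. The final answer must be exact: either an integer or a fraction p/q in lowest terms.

-157950

Part 1: 28283 is prime, so its only divisors are 1 and 28283; count = 2; answer 2
Part 2: B1 = 2; c = -42; T(3) = -3*(34) - 3*(-28) - 3*(-42) = 108; iterating: T(3)=108, T(4)=-342, T(5)=600, T(6)=-1098, T(7)=2520, T(8)=-6066, T(9)=13932, T(10)=-31158, T(11)=69876, T(12)=-157950; answer -157950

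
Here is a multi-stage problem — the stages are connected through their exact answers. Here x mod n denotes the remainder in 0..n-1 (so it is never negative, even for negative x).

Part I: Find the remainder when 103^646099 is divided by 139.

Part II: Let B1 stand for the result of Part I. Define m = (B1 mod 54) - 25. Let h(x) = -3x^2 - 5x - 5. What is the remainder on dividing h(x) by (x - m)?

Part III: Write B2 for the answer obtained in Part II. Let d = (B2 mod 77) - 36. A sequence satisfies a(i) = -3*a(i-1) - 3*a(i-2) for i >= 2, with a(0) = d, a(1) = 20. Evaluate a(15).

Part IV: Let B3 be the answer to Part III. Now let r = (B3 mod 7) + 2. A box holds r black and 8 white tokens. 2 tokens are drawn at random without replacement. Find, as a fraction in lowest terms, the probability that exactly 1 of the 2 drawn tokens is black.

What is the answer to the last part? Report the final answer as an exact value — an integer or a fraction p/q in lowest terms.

24/55

Part I: squarings mod 139: 103^1=103, 103^2=45, 103^4=79, 103^8=125, 103^16=57, 103^32=52, 103^64=63, 103^128=77, 103^256=91, 103^512=80, 103^1024=6, 103^2048=36, 103^4096=45, 103^8192=79, 103^16384=125, 103^32768=57, 103^65536=52, 103^131072=63, 103^262144=77, 103^524288=91; 103^646099 = 103^1 * 103^2 * 103^16 * 103^64 * 103^128 * 103^256 * 103^512 * 103^2048 * 103^4096 * 103^16384 * 103^32768 * 103^65536 * 103^524288 = 59 (mod 139); answer 59
Part II: B1 = 59; m = -20; remainder = value at the root: -3*(-20)^2 - 5*(-20)^1 - 5 = (-1200) + (100) + (-5) = -1105; answer -1105
Part III: B2 = -1105; d = 14; a(2) = -3*(20) - 3*(14) = -102; iterating: a(2)=-102, a(3)=246, a(4)=-432, a(5)=558, a(6)=-378, a(7)=-540, a(8)=2754, a(9)=-6642, a(10)=11664, a(11)=-15066, a(12)=10206, a(13)=14580, a(14)=-74358, a(15)=179334; answer 179334
Part IV: B3 = 179334; r = 3; total draws C(11,2) = 55; favorable C(3,1)*C(8,1) = 24; P = 24/55; answer 24/55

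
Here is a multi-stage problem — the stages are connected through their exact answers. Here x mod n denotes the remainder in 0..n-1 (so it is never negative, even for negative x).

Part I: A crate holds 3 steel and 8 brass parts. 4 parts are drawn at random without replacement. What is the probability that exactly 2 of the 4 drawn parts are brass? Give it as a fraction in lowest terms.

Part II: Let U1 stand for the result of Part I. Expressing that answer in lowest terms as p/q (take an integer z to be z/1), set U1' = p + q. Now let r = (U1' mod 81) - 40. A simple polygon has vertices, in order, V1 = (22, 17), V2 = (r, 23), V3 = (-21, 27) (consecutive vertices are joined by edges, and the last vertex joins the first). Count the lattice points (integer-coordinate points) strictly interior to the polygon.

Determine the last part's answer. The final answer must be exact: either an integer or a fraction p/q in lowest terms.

Part I: total draws C(11,4) = 330; favorable C(8,2)*C(3,2) = 84; P = 14/55; answer 14/55
Part II: U1 = 14/55; threaded value p + q = 69; r = 29; cross terms: (22*23 - 29*17)=13, (29*27 - -21*23)=1266, (-21*17 - 22*27)=-951; twice the area = |328| = 328; area = 164; boundary points = 1 + 2 + 1 = 4; strictly interior points = area - boundary/2 + 1 = 163; answer 163

163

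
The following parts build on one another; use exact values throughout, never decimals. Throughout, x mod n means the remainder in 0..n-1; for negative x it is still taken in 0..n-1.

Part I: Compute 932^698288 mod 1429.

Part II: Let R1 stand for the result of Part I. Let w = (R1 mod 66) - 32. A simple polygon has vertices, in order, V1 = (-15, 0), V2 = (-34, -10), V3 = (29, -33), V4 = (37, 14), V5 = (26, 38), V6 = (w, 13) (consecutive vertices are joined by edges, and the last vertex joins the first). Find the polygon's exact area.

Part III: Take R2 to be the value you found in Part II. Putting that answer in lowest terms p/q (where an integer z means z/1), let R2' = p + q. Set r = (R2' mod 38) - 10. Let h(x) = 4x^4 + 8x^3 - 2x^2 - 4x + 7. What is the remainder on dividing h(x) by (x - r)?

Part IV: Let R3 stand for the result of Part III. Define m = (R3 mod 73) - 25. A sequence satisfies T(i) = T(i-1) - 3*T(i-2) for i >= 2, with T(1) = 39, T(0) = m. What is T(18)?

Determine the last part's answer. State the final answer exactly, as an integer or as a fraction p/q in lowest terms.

Part I: squarings mod 1429: 932^1=932, 932^2=1221, 932^4=394, 932^8=904, 932^16=1257, 932^32=1004, 932^64=571, 932^128=229, 932^256=997, 932^512=854, 932^1024=526, 932^2048=879, 932^4096=981, 932^8192=644, 932^16384=326, 932^32768=530, 932^65536=816, 932^131072=1371, 932^262144=506, 932^524288=245; 932^698288 = 932^16 * 932^32 * 932^128 * 932^256 * 932^512 * 932^1024 * 932^8192 * 932^32768 * 932^131072 * 932^524288 = 1186 (mod 1429); answer 1186
Part II: R1 = 1186; w = 32; cross terms: (-15*-10 - -34*0)=150, (-34*-33 - 29*-10)=1412, (29*14 - 37*-33)=1627, (37*38 - 26*14)=1042, (26*13 - 32*38)=-878, (32*0 - -15*13)=195; twice the area = |3548| = 3548; area = 1774; answer 1774
Part III: R2 = 1774; threaded value p + q = 1775; r = 17; remainder = value at the root: 4*(17)^4 + 8*(17)^3 - 2*(17)^2 - 4*(17)^1 + 7 = (334084) + (39304) + (-578) + (-68) + (7) = 372749; answer 372749
Part IV: R3 = 372749; m = -14; T(2) = 1*(39) - 3*(-14) = 81; iterating: T(2)=81, T(3)=-36, T(4)=-279, T(5)=-171, T(6)=666, T(7)=1179, T(8)=-819, T(9)=-4356, T(10)=-1899, T(11)=11169, T(12)=16866, T(13)=-16641, T(14)=-67239, T(15)=-17316, T(16)=184401, T(17)=236349, T(18)=-316854; answer -316854

-316854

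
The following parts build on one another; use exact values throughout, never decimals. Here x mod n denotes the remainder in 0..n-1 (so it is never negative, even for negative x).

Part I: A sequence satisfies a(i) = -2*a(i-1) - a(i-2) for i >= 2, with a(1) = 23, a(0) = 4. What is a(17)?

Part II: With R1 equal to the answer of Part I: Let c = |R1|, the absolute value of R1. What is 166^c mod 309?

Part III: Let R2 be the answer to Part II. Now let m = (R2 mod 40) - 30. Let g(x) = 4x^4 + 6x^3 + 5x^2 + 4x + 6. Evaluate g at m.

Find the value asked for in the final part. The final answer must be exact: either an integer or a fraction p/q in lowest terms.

51145

Part I: a(2) = -2*(23) - 1*(4) = -50; iterating: a(2)=-50, a(3)=77, a(4)=-104, a(5)=131, a(6)=-158, a(7)=185, a(8)=-212, a(9)=239, a(10)=-266, a(11)=293, a(12)=-320, a(13)=347, a(14)=-374, a(15)=401, a(16)=-428, a(17)=455; answer 455
Part II: R1 = 455; c = 455; squarings mod 309: 166^1=166, 166^2=55, 166^4=244, 166^8=208, 166^16=4, 166^32=16, 166^64=256, 166^128=28, 166^256=166; 166^455 = 166^1 * 166^2 * 166^4 * 166^64 * 166^128 * 166^256 = 19 (mod 309); answer 19
Part III: R2 = 19; m = -11; 4*(-11)^4 + 6*(-11)^3 + 5*(-11)^2 + 4*(-11)^1 + 6 = (58564) + (-7986) + (605) + (-44) + (6) = 51145; answer 51145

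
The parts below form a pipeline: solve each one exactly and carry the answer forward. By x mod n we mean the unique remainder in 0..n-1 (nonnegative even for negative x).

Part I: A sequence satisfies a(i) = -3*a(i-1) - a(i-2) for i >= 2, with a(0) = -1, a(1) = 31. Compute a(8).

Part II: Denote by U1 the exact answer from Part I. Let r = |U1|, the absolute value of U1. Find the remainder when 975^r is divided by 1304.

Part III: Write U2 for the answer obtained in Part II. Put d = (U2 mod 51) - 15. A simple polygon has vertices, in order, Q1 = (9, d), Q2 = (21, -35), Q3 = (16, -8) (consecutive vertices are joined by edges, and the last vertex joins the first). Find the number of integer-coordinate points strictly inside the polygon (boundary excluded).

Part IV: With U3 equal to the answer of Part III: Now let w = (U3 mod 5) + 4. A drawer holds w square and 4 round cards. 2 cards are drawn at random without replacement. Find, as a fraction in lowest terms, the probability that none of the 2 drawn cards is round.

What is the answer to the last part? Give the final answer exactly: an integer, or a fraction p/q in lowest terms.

5/18

Part I: a(2) = -3*(31) - 1*(-1) = -92; iterating: a(2)=-92, a(3)=245, a(4)=-643, a(5)=1684, a(6)=-4409, a(7)=11543, a(8)=-30220; answer -30220
Part II: U1 = -30220; r = 30220; squarings mod 1304: 975^1=975, 975^2=9, 975^4=81, 975^8=41, 975^16=377, 975^32=1297, 975^64=49, 975^128=1097, 975^256=1121, 975^512=889, 975^1024=97, 975^2048=281, 975^4096=721, 975^8192=849, 975^16384=993; 975^30220 = 975^4 * 975^8 * 975^512 * 975^1024 * 975^4096 * 975^8192 * 975^16384 = 1073 (mod 1304); answer 1073
Part III: U2 = 1073; d = -13; cross terms: (9*-35 - 21*-13)=-42, (21*-8 - 16*-35)=392, (16*-13 - 9*-8)=-136; twice the area = |214| = 214; area = 107; boundary points = 2 + 1 + 1 = 4; strictly interior points = area - boundary/2 + 1 = 106; answer 106
Part IV: U3 = 106; w = 5; total draws C(9,2) = 36; favorable C(5,2) = 10; P = 5/18; answer 5/18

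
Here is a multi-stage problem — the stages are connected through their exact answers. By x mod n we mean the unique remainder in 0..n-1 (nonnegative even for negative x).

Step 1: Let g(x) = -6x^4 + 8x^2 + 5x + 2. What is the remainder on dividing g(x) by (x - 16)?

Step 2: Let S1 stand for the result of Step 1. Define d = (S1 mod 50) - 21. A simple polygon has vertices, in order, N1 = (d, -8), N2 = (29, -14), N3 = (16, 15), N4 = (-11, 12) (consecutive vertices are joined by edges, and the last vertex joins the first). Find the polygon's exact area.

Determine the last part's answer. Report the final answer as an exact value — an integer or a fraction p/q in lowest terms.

759

Step 1: remainder = value at the root: -6*(16)^4 + 8*(16)^2 + 5*(16)^1 + 2 = (-393216) + (2048) + (80) + (2) = -391086; answer -391086
Step 2: S1 = -391086; d = -7; cross terms: (-7*-14 - 29*-8)=330, (29*15 - 16*-14)=659, (16*12 - -11*15)=357, (-11*-8 - -7*12)=172; twice the area = |1518| = 1518; area = 759; answer 759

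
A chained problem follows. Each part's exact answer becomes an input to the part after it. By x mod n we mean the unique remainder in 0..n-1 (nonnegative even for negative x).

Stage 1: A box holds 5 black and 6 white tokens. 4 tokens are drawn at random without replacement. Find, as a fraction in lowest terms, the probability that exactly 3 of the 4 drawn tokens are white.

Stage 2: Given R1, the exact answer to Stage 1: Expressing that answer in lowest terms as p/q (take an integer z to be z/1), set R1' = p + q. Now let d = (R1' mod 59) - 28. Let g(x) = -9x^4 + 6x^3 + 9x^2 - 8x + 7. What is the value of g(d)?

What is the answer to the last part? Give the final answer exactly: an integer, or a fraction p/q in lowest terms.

-433463

Stage 1: total draws C(11,4) = 330; favorable C(6,3)*C(5,1) = 100; P = 10/33; answer 10/33
Stage 2: R1 = 10/33; threaded value p + q = 43; d = 15; -9*(15)^4 + 6*(15)^3 + 9*(15)^2 - 8*(15)^1 + 7 = (-455625) + (20250) + (2025) + (-120) + (7) = -433463; answer -433463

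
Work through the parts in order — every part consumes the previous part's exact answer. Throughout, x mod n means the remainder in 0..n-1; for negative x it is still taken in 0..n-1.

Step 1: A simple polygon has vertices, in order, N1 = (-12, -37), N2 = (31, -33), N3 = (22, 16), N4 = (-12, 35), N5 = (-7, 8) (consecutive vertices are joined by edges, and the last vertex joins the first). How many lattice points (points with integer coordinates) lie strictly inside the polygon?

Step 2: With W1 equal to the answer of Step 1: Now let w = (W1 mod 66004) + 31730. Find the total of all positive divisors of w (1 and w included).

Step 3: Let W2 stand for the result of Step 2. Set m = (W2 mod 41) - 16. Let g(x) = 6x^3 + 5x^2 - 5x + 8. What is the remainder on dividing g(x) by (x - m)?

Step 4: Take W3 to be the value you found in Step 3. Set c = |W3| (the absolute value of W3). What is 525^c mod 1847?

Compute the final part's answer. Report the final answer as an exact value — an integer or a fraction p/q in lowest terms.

Step 1: cross terms: (-12*-33 - 31*-37)=1543, (31*16 - 22*-33)=1222, (22*35 - -12*16)=962, (-12*8 - -7*35)=149, (-7*-37 - -12*8)=355; twice the area = |4231| = 4231; area = 4231/2; boundary points = 1 + 1 + 1 + 1 + 5 = 9; strictly interior points = area - boundary/2 + 1 = 2112; answer 2112
Step 2: W1 = 2112; w = 33842; 33842 = 2 * 16921; sigma = (1 + 2) * (1 + 16921) = 3 * 16922 = 50766; answer 50766
Step 3: W2 = 50766; m = -8; remainder = value at the root: 6*(-8)^3 + 5*(-8)^2 - 5*(-8)^1 + 8 = (-3072) + (320) + (40) + (8) = -2704; answer -2704
Step 4: W3 = -2704; c = 2704; squarings mod 1847: 525^1=525, 525^2=422, 525^4=772, 525^8=1250, 525^16=1785, 525^32=150, 525^64=336, 525^128=229, 525^256=725, 525^512=1077, 525^1024=13, 525^2048=169; 525^2704 = 525^16 * 525^128 * 525^512 * 525^2048 = 241 (mod 1847); answer 241

241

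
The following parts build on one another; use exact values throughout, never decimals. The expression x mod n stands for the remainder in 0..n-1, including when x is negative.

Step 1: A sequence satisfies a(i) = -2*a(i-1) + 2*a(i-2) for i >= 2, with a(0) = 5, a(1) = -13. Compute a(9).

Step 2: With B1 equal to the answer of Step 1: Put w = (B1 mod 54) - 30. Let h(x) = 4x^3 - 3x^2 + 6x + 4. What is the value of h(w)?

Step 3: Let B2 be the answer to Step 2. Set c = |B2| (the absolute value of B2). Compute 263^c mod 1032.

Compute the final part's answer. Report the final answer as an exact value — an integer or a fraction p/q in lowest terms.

745

Step 1: a(2) = -2*(-13) + 2*(5) = 36; iterating: a(2)=36, a(3)=-98, a(4)=268, a(5)=-732, a(6)=2000, a(7)=-5464, a(8)=14928, a(9)=-40784; answer -40784
Step 2: B1 = -40784; w = 10; 4*(10)^3 - 3*(10)^2 + 6*(10)^1 + 4 = (4000) + (-300) + (60) + (4) = 3764; answer 3764
Step 3: B2 = 3764; c = 3764; squarings mod 1032: 263^1=263, 263^2=25, 263^4=625, 263^8=529, 263^16=169, 263^32=697, 263^64=769, 263^128=25, 263^256=625, 263^512=529, 263^1024=169, 263^2048=697; 263^3764 = 263^4 * 263^16 * 263^32 * 263^128 * 263^512 * 263^1024 * 263^2048 = 745 (mod 1032); answer 745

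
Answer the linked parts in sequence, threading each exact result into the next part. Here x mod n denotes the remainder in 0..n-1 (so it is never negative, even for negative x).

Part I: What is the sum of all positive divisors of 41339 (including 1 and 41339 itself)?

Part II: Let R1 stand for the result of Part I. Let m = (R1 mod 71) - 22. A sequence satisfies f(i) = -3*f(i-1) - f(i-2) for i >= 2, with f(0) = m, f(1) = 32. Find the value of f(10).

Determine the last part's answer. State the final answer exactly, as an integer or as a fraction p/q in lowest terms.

-322424

Part I: 41339 = 67 * 617; sigma = (1 + 67) * (1 + 617) = 68 * 618 = 42024; answer 42024
Part II: R1 = 42024; m = 41; f(2) = -3*(32) - 1*(41) = -137; iterating: f(2)=-137, f(3)=379, f(4)=-1000, f(5)=2621, f(6)=-6863, f(7)=17968, f(8)=-47041, f(9)=123155, f(10)=-322424; answer -322424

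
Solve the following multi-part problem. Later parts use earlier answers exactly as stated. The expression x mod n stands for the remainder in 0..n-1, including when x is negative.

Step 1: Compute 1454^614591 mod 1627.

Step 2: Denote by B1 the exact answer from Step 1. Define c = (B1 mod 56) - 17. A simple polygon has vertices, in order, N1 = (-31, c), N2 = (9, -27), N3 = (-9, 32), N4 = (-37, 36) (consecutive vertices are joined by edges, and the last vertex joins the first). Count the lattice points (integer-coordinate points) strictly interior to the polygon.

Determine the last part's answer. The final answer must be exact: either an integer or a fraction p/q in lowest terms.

1610

Step 1: squarings mod 1627: 1454^1=1454, 1454^2=643, 1454^4=191, 1454^8=687, 1454^16=139, 1454^32=1424, 1454^64=534, 1454^128=431, 1454^256=283, 1454^512=366, 1454^1024=542, 1454^2048=904, 1454^4096=462, 1454^8192=307, 1454^16384=1510, 1454^32768=673, 1454^65536=623, 1454^131072=903, 1454^262144=282, 1454^524288=1428; 1454^614591 = 1454^1 * 1454^2 * 1454^4 * 1454^8 * 1454^16 * 1454^32 * 1454^128 * 1454^8192 * 1454^16384 * 1454^65536 * 1454^524288 = 1241 (mod 1627); answer 1241
Step 2: B1 = 1241; c = -8; cross terms: (-31*-27 - 9*-8)=909, (9*32 - -9*-27)=45, (-9*36 - -37*32)=860, (-37*-8 - -31*36)=1412; twice the area = |3226| = 3226; area = 1613; boundary points = 1 + 1 + 4 + 2 = 8; strictly interior points = area - boundary/2 + 1 = 1610; answer 1610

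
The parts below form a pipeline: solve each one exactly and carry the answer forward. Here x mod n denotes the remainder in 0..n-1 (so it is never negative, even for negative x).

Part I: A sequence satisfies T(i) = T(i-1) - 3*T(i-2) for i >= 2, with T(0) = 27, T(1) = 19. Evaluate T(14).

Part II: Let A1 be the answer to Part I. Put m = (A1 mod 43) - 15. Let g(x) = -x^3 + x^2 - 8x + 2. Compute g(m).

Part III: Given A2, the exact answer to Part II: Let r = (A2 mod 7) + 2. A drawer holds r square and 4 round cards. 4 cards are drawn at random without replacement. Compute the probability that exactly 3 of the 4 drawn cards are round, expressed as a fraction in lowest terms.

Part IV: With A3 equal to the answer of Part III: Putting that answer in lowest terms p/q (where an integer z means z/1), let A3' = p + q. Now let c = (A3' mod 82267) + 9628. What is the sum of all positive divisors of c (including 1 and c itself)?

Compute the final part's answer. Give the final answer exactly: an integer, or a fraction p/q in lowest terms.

Part I: T(2) = 1*(19) - 3*(27) = -62; iterating: T(2)=-62, T(3)=-119, T(4)=67, T(5)=424, T(6)=223, T(7)=-1049, T(8)=-1718, T(9)=1429, T(10)=6583, T(11)=2296, T(12)=-17453, T(13)=-24341, T(14)=28018; answer 28018
Part II: A1 = 28018; m = 10; -1*(10)^3 + 1*(10)^2 - 8*(10)^1 + 2 = (-1000) + (100) + (-80) + (2) = -978; answer -978
Part III: A2 = -978; r = 4; total draws C(8,4) = 70; favorable C(4,3)*C(4,1) = 16; P = 8/35; answer 8/35
Part IV: A3 = 8/35; threaded value p + q = 43; c = 9671; 9671 = 19 * 509; sigma = (1 + 19) * (1 + 509) = 20 * 510 = 10200; answer 10200

10200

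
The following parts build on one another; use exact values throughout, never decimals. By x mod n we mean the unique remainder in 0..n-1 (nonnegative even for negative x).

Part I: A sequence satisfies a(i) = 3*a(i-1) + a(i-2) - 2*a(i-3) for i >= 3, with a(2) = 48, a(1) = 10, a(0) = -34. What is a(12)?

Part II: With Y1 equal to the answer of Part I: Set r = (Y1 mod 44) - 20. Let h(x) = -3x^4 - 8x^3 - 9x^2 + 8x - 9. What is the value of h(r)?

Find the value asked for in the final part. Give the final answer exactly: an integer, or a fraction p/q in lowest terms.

-138861

Part I: a(3) = 3*(48) + 1*(10) - 2*(-34) = 222; iterating: a(3)=222, a(4)=694, a(5)=2208, a(6)=6874, a(7)=21442, a(8)=66784, a(9)=208046, a(10)=648038, a(11)=2018592, a(12)=6287722; answer 6287722
Part II: Y1 = 6287722; r = 14; -3*(14)^4 - 8*(14)^3 - 9*(14)^2 + 8*(14)^1 - 9 = (-115248) + (-21952) + (-1764) + (112) + (-9) = -138861; answer -138861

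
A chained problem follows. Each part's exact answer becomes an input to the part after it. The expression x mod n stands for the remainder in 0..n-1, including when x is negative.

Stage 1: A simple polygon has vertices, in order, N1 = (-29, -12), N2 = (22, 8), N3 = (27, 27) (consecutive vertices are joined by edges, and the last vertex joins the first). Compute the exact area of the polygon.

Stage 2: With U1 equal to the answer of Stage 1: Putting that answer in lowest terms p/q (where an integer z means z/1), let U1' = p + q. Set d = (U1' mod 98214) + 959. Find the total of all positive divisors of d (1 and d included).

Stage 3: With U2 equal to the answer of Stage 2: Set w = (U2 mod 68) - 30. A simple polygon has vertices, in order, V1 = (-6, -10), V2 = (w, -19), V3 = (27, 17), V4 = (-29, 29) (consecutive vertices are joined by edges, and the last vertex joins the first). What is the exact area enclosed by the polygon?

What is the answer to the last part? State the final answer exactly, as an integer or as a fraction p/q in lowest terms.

Stage 1: cross terms: (-29*8 - 22*-12)=32, (22*27 - 27*8)=378, (27*-12 - -29*27)=459; twice the area = |869| = 869; area = 869/2; answer 869/2
Stage 2: U1 = 869/2; threaded value p + q = 871; d = 1830; 1830 = 2 * 3 * 5 * 61; sigma = (1 + 2) * (1 + 3) * (1 + 5) * (1 + 61) = 3 * 4 * 6 * 62 = 4464; answer 4464
Stage 3: U2 = 4464; w = 14; cross terms: (-6*-19 - 14*-10)=254, (14*17 - 27*-19)=751, (27*29 - -29*17)=1276, (-29*-10 - -6*29)=464; twice the area = |2745| = 2745; area = 2745/2; answer 2745/2

2745/2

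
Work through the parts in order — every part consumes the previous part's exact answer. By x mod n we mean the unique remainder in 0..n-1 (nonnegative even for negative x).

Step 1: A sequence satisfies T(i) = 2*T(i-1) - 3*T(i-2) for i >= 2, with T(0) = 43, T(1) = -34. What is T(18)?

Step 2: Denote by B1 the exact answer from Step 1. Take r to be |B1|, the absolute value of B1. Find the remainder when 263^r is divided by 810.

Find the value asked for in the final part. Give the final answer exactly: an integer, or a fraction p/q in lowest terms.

407

Step 1: T(2) = 2*(-34) - 3*(43) = -197; iterating: T(2)=-197, T(3)=-292, T(4)=7, T(5)=890, T(6)=1759, T(7)=848, T(8)=-3581, T(9)=-9706, T(10)=-8669, T(11)=11780, T(12)=49567, T(13)=63794, T(14)=-21113, T(15)=-233608, T(16)=-403877, T(17)=-106930, T(18)=997771; answer 997771
Step 2: B1 = 997771; r = 997771; squarings mod 810: 263^1=263, 263^2=319, 263^4=511, 263^8=301, 263^16=691, 263^32=391, 263^64=601, 263^128=751, 263^256=241, 263^512=571, 263^1024=421, 263^2048=661, 263^4096=331, 263^8192=211, 263^16384=781, 263^32768=31, 263^65536=151, 263^131072=121, 263^262144=61, 263^524288=481; 263^997771 = 263^1 * 263^2 * 263^8 * 263^128 * 263^256 * 263^2048 * 263^4096 * 263^8192 * 263^65536 * 263^131072 * 263^262144 * 263^524288 = 407 (mod 810); answer 407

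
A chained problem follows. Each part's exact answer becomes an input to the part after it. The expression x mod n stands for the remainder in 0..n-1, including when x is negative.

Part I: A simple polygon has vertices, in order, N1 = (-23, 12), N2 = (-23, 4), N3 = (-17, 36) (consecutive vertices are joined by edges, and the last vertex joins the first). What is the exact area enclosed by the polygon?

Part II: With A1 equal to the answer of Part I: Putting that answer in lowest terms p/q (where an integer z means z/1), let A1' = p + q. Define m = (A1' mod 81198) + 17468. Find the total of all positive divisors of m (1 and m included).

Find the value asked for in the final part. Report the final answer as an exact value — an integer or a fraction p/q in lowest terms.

28800

Part I: cross terms: (-23*4 - -23*12)=184, (-23*36 - -17*4)=-760, (-17*12 - -23*36)=624; twice the area = |48| = 48; area = 24; answer 24
Part II: A1 = 24; threaded value p + q = 25; m = 17493; 17493 = 3 * 7^3 * 17; sigma = (1 + 3) * (1 + 7 + 49 + 343) * (1 + 17) = 4 * 400 * 18 = 28800; answer 28800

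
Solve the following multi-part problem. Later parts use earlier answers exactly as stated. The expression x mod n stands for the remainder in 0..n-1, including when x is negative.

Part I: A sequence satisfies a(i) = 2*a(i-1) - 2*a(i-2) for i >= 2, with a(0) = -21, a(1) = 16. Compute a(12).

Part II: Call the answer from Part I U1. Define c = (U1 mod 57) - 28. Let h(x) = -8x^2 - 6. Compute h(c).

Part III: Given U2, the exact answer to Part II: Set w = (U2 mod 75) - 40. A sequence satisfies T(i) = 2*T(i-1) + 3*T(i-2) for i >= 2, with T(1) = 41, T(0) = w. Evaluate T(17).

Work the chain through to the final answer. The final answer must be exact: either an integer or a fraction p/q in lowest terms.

645700841

Part I: a(2) = 2*(16) - 2*(-21) = 74; iterating: a(2)=74, a(3)=116, a(4)=84, a(5)=-64, a(6)=-296, a(7)=-464, a(8)=-336, a(9)=256, a(10)=1184, a(11)=1856, a(12)=1344; answer 1344
Part II: U1 = 1344; c = 5; -8*(5)^2 - 6 = (-200) + (-6) = -206; answer -206
Part III: U2 = -206; w = -21; T(2) = 2*(41) + 3*(-21) = 19; iterating: T(2)=19, T(3)=161, T(4)=379, T(5)=1241, T(6)=3619, T(7)=10961, T(8)=32779, T(9)=98441, T(10)=295219, T(11)=885761, T(12)=2657179, T(13)=7971641, T(14)=23914819, T(15)=71744561, T(16)=215233579, T(17)=645700841; answer 645700841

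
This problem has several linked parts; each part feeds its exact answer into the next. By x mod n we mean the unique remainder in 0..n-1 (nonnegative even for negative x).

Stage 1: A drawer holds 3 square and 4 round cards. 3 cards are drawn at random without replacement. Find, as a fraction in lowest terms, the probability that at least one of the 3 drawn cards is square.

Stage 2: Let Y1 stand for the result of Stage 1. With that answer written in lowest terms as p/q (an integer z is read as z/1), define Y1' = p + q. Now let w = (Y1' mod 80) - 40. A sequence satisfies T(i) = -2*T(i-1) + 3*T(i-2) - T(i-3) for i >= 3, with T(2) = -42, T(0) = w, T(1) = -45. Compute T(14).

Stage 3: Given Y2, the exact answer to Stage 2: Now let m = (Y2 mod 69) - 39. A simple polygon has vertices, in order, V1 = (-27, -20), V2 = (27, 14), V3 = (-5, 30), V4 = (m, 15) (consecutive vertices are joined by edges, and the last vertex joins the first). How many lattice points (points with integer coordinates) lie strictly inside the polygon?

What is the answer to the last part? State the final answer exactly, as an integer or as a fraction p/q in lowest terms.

77

Stage 1: total draws C(7,3) = 35; complement C(4,3) = 4; favorable 35 - 4 = 31; P = 31/35; answer 31/35
Stage 2: Y1 = 31/35; threaded value p + q = 66; w = 26; T(3) = -2*(-42) + 3*(-45) - 1*(26) = -77; iterating: T(3)=-77, T(4)=73, T(5)=-335, T(6)=966, T(7)=-3010, T(8)=9253, T(9)=-28502, T(10)=87773, T(11)=-270305, T(12)=832431, T(13)=-2563550, T(14)=7894698; answer 7894698
Stage 3: Y2 = 7894698; m = 24; cross terms: (-27*14 - 27*-20)=162, (27*30 - -5*14)=880, (-5*15 - 24*30)=-795, (24*-20 - -27*15)=-75; twice the area = |172| = 172; area = 86; boundary points = 2 + 16 + 1 + 1 = 20; strictly interior points = area - boundary/2 + 1 = 77; answer 77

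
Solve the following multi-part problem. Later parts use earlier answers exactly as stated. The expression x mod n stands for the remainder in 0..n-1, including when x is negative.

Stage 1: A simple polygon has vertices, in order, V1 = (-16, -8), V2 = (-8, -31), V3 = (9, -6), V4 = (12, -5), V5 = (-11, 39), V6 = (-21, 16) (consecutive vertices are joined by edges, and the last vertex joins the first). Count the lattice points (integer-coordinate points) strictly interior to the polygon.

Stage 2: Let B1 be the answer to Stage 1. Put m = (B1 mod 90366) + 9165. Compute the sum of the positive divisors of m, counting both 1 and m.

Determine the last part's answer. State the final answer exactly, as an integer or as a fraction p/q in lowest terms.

Stage 1: cross terms: (-16*-31 - -8*-8)=432, (-8*-6 - 9*-31)=327, (9*-5 - 12*-6)=27, (12*39 - -11*-5)=413, (-11*16 - -21*39)=643, (-21*-8 - -16*16)=424; twice the area = |2266| = 2266; area = 1133; boundary points = 1 + 1 + 1 + 1 + 1 + 1 = 6; strictly interior points = area - boundary/2 + 1 = 1131; answer 1131
Stage 2: B1 = 1131; m = 10296; 10296 = 2^3 * 3^2 * 11 * 13; sigma = (1 + 2 + 4 + 8) * (1 + 3 + 9) * (1 + 11) * (1 + 13) = 15 * 13 * 12 * 14 = 32760; answer 32760

32760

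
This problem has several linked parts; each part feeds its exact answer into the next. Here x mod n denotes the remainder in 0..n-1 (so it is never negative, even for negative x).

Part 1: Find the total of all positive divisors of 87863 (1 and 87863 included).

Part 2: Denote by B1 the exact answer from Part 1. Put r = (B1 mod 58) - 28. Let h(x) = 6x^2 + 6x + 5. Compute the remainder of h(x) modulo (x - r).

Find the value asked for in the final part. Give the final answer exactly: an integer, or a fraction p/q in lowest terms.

125

Part 1: 87863 = 41 * 2143; sigma = (1 + 41) * (1 + 2143) = 42 * 2144 = 90048; answer 90048
Part 2: B1 = 90048; r = 4; remainder = value at the root: 6*(4)^2 + 6*(4)^1 + 5 = (96) + (24) + (5) = 125; answer 125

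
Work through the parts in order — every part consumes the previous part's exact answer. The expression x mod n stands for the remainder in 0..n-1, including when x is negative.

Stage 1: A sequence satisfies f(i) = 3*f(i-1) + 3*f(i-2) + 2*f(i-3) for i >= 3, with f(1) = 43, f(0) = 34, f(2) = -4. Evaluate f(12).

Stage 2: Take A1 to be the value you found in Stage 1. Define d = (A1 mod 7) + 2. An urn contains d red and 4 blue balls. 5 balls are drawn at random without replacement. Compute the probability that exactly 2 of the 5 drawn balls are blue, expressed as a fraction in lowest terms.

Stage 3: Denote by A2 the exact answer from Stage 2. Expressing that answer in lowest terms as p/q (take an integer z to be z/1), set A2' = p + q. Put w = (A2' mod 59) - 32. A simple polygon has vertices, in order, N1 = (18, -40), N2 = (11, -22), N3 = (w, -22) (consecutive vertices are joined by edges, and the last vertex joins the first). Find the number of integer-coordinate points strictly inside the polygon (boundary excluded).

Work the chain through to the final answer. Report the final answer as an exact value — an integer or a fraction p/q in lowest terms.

33

Stage 1: f(3) = 3*(-4) + 3*(43) + 2*(34) = 185; iterating: f(3)=185, f(4)=629, f(5)=2434, f(6)=9559, f(7)=37237, f(8)=145256, f(9)=566597, f(10)=2210033, f(11)=8620402, f(12)=33624499; answer 33624499
Stage 2: A1 = 33624499; d = 8; total draws C(12,5) = 792; favorable C(4,2)*C(8,3) = 336; P = 14/33; answer 14/33
Stage 3: A2 = 14/33; threaded value p + q = 47; w = 15; cross terms: (18*-22 - 11*-40)=44, (11*-22 - 15*-22)=88, (15*-40 - 18*-22)=-204; twice the area = |-72| = 72; area = 36; boundary points = 1 + 4 + 3 = 8; strictly interior points = area - boundary/2 + 1 = 33; answer 33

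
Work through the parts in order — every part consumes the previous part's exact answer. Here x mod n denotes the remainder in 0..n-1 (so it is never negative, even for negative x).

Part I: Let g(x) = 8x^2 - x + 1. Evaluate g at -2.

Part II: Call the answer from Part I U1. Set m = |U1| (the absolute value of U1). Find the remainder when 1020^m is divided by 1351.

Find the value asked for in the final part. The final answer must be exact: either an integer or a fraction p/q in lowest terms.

Part I: 8*(-2)^2 - 1*(-2)^1 + 1 = (32) + (2) + (1) = 35; answer 35
Part II: U1 = 35; m = 35; squarings mod 1351: 1020^1=1020, 1020^2=130, 1020^4=688, 1020^8=494, 1020^16=856, 1020^32=494; 1020^35 = 1020^1 * 1020^2 * 1020^32 = 1165 (mod 1351); answer 1165

1165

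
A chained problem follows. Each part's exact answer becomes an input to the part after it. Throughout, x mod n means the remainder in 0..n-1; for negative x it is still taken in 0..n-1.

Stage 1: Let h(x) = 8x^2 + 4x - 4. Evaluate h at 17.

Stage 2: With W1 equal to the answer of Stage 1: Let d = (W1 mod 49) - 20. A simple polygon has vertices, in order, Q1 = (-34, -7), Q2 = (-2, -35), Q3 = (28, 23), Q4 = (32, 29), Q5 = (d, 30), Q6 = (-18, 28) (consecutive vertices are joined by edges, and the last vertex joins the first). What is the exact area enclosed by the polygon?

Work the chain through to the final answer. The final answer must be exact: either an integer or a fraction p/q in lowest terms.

2380

Stage 1: 8*(17)^2 + 4*(17)^1 - 4 = (2312) + (68) + (-4) = 2376; answer 2376
Stage 2: W1 = 2376; d = 4; cross terms: (-34*-35 - -2*-7)=1176, (-2*23 - 28*-35)=934, (28*29 - 32*23)=76, (32*30 - 4*29)=844, (4*28 - -18*30)=652, (-18*-7 - -34*28)=1078; twice the area = |4760| = 4760; area = 2380; answer 2380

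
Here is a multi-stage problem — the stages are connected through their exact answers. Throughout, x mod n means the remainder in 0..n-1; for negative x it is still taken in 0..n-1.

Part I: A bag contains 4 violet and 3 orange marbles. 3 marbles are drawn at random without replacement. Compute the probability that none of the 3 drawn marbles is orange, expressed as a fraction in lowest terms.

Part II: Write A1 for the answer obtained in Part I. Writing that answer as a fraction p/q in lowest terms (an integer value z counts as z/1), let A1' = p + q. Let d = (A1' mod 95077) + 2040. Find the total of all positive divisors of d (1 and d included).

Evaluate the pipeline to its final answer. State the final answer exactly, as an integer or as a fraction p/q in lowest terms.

Part I: total draws C(7,3) = 35; favorable C(4,3) = 4; P = 4/35; answer 4/35
Part II: A1 = 4/35; threaded value p + q = 39; d = 2079; 2079 = 3^3 * 7 * 11; sigma = (1 + 3 + 9 + 27) * (1 + 7) * (1 + 11) = 40 * 8 * 12 = 3840; answer 3840

3840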